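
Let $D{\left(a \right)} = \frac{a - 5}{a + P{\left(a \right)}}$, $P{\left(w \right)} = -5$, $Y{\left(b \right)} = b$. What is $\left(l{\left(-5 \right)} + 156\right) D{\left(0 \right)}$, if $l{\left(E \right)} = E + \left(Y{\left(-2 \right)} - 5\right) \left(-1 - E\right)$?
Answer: $123$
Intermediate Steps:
$l{\left(E \right)} = 7 + 8 E$ ($l{\left(E \right)} = E + \left(-2 - 5\right) \left(-1 - E\right) = E - 7 \left(-1 - E\right) = E + \left(7 + 7 E\right) = 7 + 8 E$)
$D{\left(a \right)} = 1$ ($D{\left(a \right)} = \frac{a - 5}{a - 5} = \frac{-5 + a}{-5 + a} = 1$)
$\left(l{\left(-5 \right)} + 156\right) D{\left(0 \right)} = \left(\left(7 + 8 \left(-5\right)\right) + 156\right) 1 = \left(\left(7 - 40\right) + 156\right) 1 = \left(-33 + 156\right) 1 = 123 \cdot 1 = 123$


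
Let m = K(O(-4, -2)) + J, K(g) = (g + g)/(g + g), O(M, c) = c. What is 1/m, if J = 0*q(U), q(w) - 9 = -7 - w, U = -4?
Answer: 1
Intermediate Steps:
q(w) = 2 - w (q(w) = 9 + (-7 - w) = 2 - w)
K(g) = 1 (K(g) = (2*g)/((2*g)) = (2*g)*(1/(2*g)) = 1)
J = 0 (J = 0*(2 - 1*(-4)) = 0*(2 + 4) = 0*6 = 0)
m = 1 (m = 1 + 0 = 1)
1/m = 1/1 = 1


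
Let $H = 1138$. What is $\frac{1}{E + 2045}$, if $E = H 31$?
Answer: $\frac{1}{37323} \approx 2.6793 \cdot 10^{-5}$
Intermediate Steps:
$E = 35278$ ($E = 1138 \cdot 31 = 35278$)
$\frac{1}{E + 2045} = \frac{1}{35278 + 2045} = \frac{1}{37323}$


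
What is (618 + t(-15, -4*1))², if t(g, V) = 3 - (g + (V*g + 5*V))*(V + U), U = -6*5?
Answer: 2163841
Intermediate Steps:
U = -30
t(g, V) = 3 - (-30 + V)*(g + 5*V + V*g) (t(g, V) = 3 - (g + (V*g + 5*V))*(V - 30) = 3 - (g + (5*V + V*g))*(-30 + V) = 3 - (g + 5*V + V*g)*(-30 + V) = 3 - (-30 + V)*(g + 5*V + V*g))
(618 + t(-15, -4*1))² = (618 + (3 - 5*(-4*1)² + 30*(-15) + 150*(-4*1) - 1*(-15)*(-4*1)² + 29*(-4*1)*(-15)))² = (618 + (3 - 5*(-4)² - 450 + 150*(-4) - 1*(-15)*(-4)² + 29*(-4)*(-15)))² = (618 + (3 - 5*16 - 450 - 600 - 1*(-15)*16 + 1740))² = (618 + (3 - 80 - 450 - 600 + 240 + 1740))² = (618 + 853)² = 1471² = 2163841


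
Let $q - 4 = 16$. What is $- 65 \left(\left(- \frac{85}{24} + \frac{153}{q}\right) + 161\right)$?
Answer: $- \frac{257569}{24} \approx -10732.0$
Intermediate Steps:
$q = 20$ ($q = 4 + 16 = 20$)
$- 65 \left(\left(- \frac{85}{24} + \frac{153}{q}\right) + 161\right) = - 65 \left(\left(- \frac{85}{24} + \frac{153}{20}\right) + 161\right) = - 65 \left(\frac{493}{120} + 161\right) = \left(-65\right) \frac{19813}{120} = - \frac{257569}{24}$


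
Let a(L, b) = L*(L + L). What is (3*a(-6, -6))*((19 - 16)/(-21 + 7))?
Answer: -324/7 ≈ -46.286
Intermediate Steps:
a(L, b) = 2*L² (a(L, b) = L*(2*L) = 2*L²)
(3*a(-6, -6))*((19 - 16)/(-21 + 7)) = (3*(2*(-6)²))*((19 - 16)/(-21 + 7)) = (3*(2*36))*(3/(-14)) = (3*72)*(3*(-1/14)) = 216*(-3/14) = -324/7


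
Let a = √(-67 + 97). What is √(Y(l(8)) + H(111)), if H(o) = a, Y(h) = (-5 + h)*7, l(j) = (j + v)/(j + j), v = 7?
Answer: √(-455 + 16*√30)/4 ≈ 4.7917*I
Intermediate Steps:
l(j) = (7 + j)/(2*j) (l(j) = (j + 7)/(j + j) = (7 + j)/((2*j)) = (7 + j)*(1/(2*j)) = (7 + j)/(2*j))
a = √30 ≈ 5.4772
Y(h) = -35 + 7*h
H(o) = √30
√(Y(l(8)) + H(111)) = √((-35 + 7*((½)*(7 + 8)/8)) + √30) = √((-35 + 7*((½)*(⅛)*15)) + √30) = √((-35 + 7*(15/16)) + √30) = √((-35 + 105/16) + √30) = √(-455/16 + √30)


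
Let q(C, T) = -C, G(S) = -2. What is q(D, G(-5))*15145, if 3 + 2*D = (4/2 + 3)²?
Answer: -166595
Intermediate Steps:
D = 11 (D = -3/2 + (4/2 + 3)²/2 = -3/2 + (4*(½) + 3)²/2 = -3/2 + (2 + 3)²/2 = -3/2 + (½)*5² = -3/2 + (½)*25 = -3/2 + 25/2 = 11)
q(D, G(-5))*15145 = -1*11*15145 = -11*15145 = -166595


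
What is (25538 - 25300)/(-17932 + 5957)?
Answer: -238/11975 ≈ -0.019875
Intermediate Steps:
(25538 - 25300)/(-17932 + 5957) = 238/(-11975) = 238*(-1/11975) = -238/11975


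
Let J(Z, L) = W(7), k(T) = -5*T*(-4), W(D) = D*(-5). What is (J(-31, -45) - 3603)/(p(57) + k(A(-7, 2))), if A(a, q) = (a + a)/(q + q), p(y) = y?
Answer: 3638/13 ≈ 279.85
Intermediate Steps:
W(D) = -5*D
A(a, q) = a/q (A(a, q) = (2*a)/((2*q)) = (2*a)*(1/(2*q)) = a/q)
k(T) = 20*T
J(Z, L) = -35 (J(Z, L) = -5*7 = -35)
(J(-31, -45) - 3603)/(p(57) + k(A(-7, 2))) = (-35 - 3603)/(57 + 20*(-7/2)) = -3638/(57 + 20*(-7*1/2)) = -3638/(57 + 20*(-7/2)) = -3638/(57 - 70) = -3638/(-13) = -3638*(-1/13) = 3638/13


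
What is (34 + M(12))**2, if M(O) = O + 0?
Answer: 2116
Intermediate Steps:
M(O) = O
(34 + M(12))**2 = (34 + 12)**2 = 46**2 = 2116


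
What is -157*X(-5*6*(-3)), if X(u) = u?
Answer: -14130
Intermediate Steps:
-157*X(-5*6*(-3)) = -157*(-5*6)*(-3) = -(-4710)*(-3) = -157*90 = -14130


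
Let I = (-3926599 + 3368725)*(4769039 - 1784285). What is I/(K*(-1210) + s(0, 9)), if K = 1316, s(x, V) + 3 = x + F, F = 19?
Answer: 416279163249/398086 ≈ 1.0457e+6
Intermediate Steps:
s(x, V) = 16 + x (s(x, V) = -3 + (x + 19) = -3 + (19 + x) = 16 + x)
I = -1665116652996 (I = -557874*2984754 = -1665116652996)
I/(K*(-1210) + s(0, 9)) = -1665116652996/(1316*(-1210) + (16 + 0)) = -1665116652996/(-1592360 + 16) = -1665116652996/(-1592344) = -1665116652996*(-1/1592344) = 416279163249/398086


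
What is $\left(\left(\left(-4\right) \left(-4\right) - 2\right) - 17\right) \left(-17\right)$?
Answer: $51$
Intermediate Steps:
$\left(\left(\left(-4\right) \left(-4\right) - 2\right) - 17\right) \left(-17\right) = \left(\left(16 - 2\right) - 17\right) \left(-17\right) = \left(14 - 17\right) \left(-17\right) = \left(-3\right) \left(-17\right) = 51$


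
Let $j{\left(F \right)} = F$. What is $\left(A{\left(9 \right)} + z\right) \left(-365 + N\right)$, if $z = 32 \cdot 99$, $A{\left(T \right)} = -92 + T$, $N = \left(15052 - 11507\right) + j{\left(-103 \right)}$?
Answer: $9492545$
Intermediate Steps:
$N = 3442$ ($N = \left(15052 - 11507\right) - 103 = 3545 - 103 = 3442$)
$z = 3168$
$\left(A{\left(9 \right)} + z\right) \left(-365 + N\right) = \left(\left(-92 + 9\right) + 3168\right) \left(-365 + 3442\right) = \left(-83 + 3168\right) 3077 = 3085 \cdot 3077 = 9492545$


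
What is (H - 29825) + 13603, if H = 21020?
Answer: 4798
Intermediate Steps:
(H - 29825) + 13603 = (21020 - 29825) + 13603 = -8805 + 13603 = 4798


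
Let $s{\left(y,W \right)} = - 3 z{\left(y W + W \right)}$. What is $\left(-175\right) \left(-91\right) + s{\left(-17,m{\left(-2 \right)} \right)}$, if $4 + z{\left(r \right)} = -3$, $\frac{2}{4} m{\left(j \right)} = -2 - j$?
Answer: $15946$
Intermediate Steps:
$m{\left(j \right)} = -4 - 2 j$ ($m{\left(j \right)} = 2 \left(-2 - j\right) = -4 - 2 j$)
$z{\left(r \right)} = -7$ ($z{\left(r \right)} = -4 - 3 = -7$)
$s{\left(y,W \right)} = 21$ ($s{\left(y,W \right)} = \left(-3\right) \left(-7\right) = 21$)
$\left(-175\right) \left(-91\right) + s{\left(-17,m{\left(-2 \right)} \right)} = \left(-175\right) \left(-91\right) + 21 = 15925 + 21 = 15946$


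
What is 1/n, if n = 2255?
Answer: 1/2255 ≈ 0.00044346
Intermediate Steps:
1/n = 1/2255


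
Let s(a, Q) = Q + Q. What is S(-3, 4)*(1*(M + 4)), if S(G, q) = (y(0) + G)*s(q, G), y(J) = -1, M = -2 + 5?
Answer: 168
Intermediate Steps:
M = 3
s(a, Q) = 2*Q
S(G, q) = 2*G*(-1 + G) (S(G, q) = (-1 + G)*(2*G) = 2*G*(-1 + G))
S(-3, 4)*(1*(M + 4)) = (2*(-3)*(-1 - 3))*(1*(3 + 4)) = (2*(-3)*(-4))*(1*7) = 24*7 = 168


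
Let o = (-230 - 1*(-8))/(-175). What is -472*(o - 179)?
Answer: 14680616/175 ≈ 83889.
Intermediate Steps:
o = 222/175 (o = (-230 + 8)*(-1/175) = -222*(-1/175) = 222/175 ≈ 1.2686)
-472*(o - 179) = -472*(222/175 - 179) = -472*(-31103/175) = 14680616/175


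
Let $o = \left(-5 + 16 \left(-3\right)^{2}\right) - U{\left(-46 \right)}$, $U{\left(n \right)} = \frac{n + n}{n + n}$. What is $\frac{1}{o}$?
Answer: $\frac{1}{138} \approx 0.0072464$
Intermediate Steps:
$U{\left(n \right)} = 1$ ($U{\left(n \right)} = \frac{2 n}{2 n} = 2 n \frac{1}{2 n} = 1$)
$o = 138$ ($o = \left(-5 + 16 \left(-3\right)^{2}\right) - 1 = \left(-5 + 16 \cdot 9\right) - 1 = \left(-5 + 144\right) - 1 = 139 - 1 = 138$)
$\frac{1}{o} = \frac{1}{138}$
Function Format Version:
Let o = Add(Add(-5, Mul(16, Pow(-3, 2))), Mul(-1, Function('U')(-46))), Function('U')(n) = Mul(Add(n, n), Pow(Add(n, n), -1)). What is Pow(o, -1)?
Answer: Rational(1, 138) ≈ 0.0072464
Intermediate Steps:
Function('U')(n) = 1 (Function('U')(n) = Mul(Mul(2, n), Pow(Mul(2, n), -1)) = Mul(Mul(2, n), Mul(Rational(1, 2), Pow(n, -1))) = 1)
o = 138 (o = Add(Add(-5, Mul(16, Pow(-3, 2))), Mul(-1, 1)) = Add(Add(-5, Mul(16, 9)), -1) = Add(Add(-5, 144), -1) = Add(139, -1) = 138)
Pow(o, -1) = Pow(138, -1) = Rational(1, 138)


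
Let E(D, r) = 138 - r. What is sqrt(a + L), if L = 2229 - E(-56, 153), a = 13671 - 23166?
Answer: I*sqrt(7251) ≈ 85.153*I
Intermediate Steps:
a = -9495
L = 2244 (L = 2229 - (138 - 1*153) = 2229 - (138 - 153) = 2229 - 1*(-15) = 2229 + 15 = 2244)
sqrt(a + L) = sqrt(-9495 + 2244) = sqrt(-7251) = I*sqrt(7251)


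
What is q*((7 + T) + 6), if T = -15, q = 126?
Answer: -252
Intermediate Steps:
q*((7 + T) + 6) = 126*((7 - 15) + 6) = 126*(-8 + 6) = 126*(-2) = -252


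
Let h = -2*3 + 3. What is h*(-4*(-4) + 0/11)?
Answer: -48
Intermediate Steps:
h = -3 (h = -6 + 3 = -3)
h*(-4*(-4) + 0/11) = -3*(-4*(-4) + 0/11) = -3*(16 + 0*(1/11)) = -3*(16 + 0) = -3*16 = -48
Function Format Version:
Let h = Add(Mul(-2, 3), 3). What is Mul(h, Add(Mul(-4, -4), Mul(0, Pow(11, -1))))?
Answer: -48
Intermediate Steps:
h = -3 (h = Add(-6, 3) = -3)
Mul(h, Add(Mul(-4, -4), Mul(0, Pow(11, -1)))) = Mul(-3, Add(Mul(-4, -4), Mul(0, Pow(11, -1)))) = Mul(-3, Add(16, Mul(0, Rational(1, 11)))) = Mul(-3, Add(16, 0)) = Mul(-3, 16) = -48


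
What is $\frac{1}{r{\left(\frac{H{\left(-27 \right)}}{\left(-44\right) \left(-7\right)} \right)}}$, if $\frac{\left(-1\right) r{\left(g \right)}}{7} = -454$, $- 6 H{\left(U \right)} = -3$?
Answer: $\frac{1}{3178} \approx 0.00031466$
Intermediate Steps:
$H{\left(U \right)} = \frac{1}{2}$ ($H{\left(U \right)} = \left(- \frac{1}{6}\right) \left(-3\right) = \frac{1}{2}$)
$r{\left(g \right)} = 3178$ ($r{\left(g \right)} = \left(-7\right) \left(-454\right) = 3178$)
$\frac{1}{r{\left(\frac{H{\left(-27 \right)}}{\left(-44\right) \left(-7\right)} \right)}} = \frac{1}{3178}$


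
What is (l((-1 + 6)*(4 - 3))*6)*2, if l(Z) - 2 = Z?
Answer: 84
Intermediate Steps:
l(Z) = 2 + Z
(l((-1 + 6)*(4 - 3))*6)*2 = ((2 + (-1 + 6)*(4 - 3))*6)*2 = ((2 + 5*1)*6)*2 = ((2 + 5)*6)*2 = (7*6)*2 = 42*2 = 84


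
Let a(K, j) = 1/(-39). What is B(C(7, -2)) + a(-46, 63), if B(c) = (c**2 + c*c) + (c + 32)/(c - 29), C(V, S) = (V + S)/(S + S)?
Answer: 78631/37752 ≈ 2.0828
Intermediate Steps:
C(V, S) = (S + V)/(2*S) (C(V, S) = (S + V)/((2*S)) = (S + V)*(1/(2*S)) = (S + V)/(2*S))
a(K, j) = -1/39
B(c) = 2*c**2 + (32 + c)/(-29 + c) (B(c) = (c**2 + c**2) + (32 + c)/(-29 + c) = 2*c**2 + (32 + c)/(-29 + c))
B(C(7, -2)) + a(-46, 63) = (32 + (1/2)*(-2 + 7)/(-2) - 58*(-2 + 7)**2/16 + 2*((1/2)*(-2 + 7)/(-2))**3)/(-29 + (1/2)*(-2 + 7)/(-2)) - 1/39 = (32 + (1/2)*(-1/2)*5 - 58*((1/2)*(-1/2)*5)**2 + 2*((1/2)*(-1/2)*5)**3)/(-29 + (1/2)*(-1/2)*5) - 1/39 = (32 - 5/4 - 58*(-5/4)**2 + 2*(-5/4)**3)/(-29 - 5/4) - 1/39 = (32 - 5/4 - 58*25/16 + 2*(-125/64))/(-121/4) - 1/39 = -4*(32 - 5/4 - 725/8 - 125/32)/121 - 1/39 = -4/121*(-2041/32) - 1/39 = 2041/968 - 1/39 = 78631/37752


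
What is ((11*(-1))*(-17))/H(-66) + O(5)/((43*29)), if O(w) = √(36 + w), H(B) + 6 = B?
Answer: -187/72 + √41/1247 ≈ -2.5921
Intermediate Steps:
H(B) = -6 + B
((11*(-1))*(-17))/H(-66) + O(5)/((43*29)) = ((11*(-1))*(-17))/(-6 - 66) + √(36 + 5)/((43*29)) = -11*(-17)/(-72) + √41/1247 = 187*(-1/72) + √41*(1/1247) = -187/72 + √41/1247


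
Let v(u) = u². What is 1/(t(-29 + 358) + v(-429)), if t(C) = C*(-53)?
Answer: 1/166604 ≈ 6.0023e-6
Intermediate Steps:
t(C) = -53*C
1/(t(-29 + 358) + v(-429)) = 1/(-53*(-29 + 358) + (-429)²) = 1/(-53*329 + 184041) = 1/(-17437 + 184041) = 1/166604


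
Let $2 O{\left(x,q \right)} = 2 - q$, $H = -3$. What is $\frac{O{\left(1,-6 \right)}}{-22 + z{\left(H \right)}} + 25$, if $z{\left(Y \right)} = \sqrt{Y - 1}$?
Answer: $\frac{1514}{61} - \frac{i}{61} \approx 24.82 - 0.016393 i$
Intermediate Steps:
$O{\left(x,q \right)} = 1 - \frac{q}{2}$ ($O{\left(x,q \right)} = \frac{2 - q}{2} = 1 - \frac{q}{2}$)
$z{\left(Y \right)} = \sqrt{-1 + Y}$
$\frac{O{\left(1,-6 \right)}}{-22 + z{\left(H \right)}} + 25 = \frac{1 - -3}{-22 + \sqrt{-1 - 3}} + 25 = \frac{1 + 3}{-22 + \sqrt{-4}} + 25 = \frac{4}{-22 + 2 i} + 25 = 4 \frac{-22 - 2 i}{488} + 25 = \frac{-22 - 2 i}{122} + 25 = 25 + \frac{-22 - 2 i}{122}$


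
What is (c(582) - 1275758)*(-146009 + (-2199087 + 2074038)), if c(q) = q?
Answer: 345646656208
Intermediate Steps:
(c(582) - 1275758)*(-146009 + (-2199087 + 2074038)) = (582 - 1275758)*(-146009 + (-2199087 + 2074038)) = -1275176*(-146009 - 125049) = -1275176*(-271058) = 345646656208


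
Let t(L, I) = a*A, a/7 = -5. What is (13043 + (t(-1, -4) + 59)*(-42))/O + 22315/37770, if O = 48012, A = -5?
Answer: 13253537/20149036 ≈ 0.65777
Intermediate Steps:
a = -35 (a = 7*(-5) = -35)
t(L, I) = 175 (t(L, I) = -35*(-5) = 175)
(13043 + (t(-1, -4) + 59)*(-42))/O + 22315/37770 = (13043 + (175 + 59)*(-42))/48012 + 22315/37770 = (13043 + 234*(-42))*(1/48012) + 22315*(1/37770) = (13043 - 9828)*(1/48012) + 4463/7554 = 3215*(1/48012) + 4463/7554 = 3215/48012 + 4463/7554 = 13253537/20149036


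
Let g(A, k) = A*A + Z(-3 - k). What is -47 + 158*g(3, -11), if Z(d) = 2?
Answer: 1691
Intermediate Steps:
g(A, k) = 2 + A**2 (g(A, k) = A*A + 2 = A**2 + 2 = 2 + A**2)
-47 + 158*g(3, -11) = -47 + 158*(2 + 3**2) = -47 + 158*(2 + 9) = -47 + 158*11 = -47 + 1738 = 1691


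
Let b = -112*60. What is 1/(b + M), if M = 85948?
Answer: 1/79228 ≈ 1.2622e-5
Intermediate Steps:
b = -6720
1/(b + M) = 1/(-6720 + 85948) = 1/79228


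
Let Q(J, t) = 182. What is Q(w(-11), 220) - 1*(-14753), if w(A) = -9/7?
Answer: 14935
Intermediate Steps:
w(A) = -9/7 (w(A) = -9*⅐ = -9/7)
Q(w(-11), 220) - 1*(-14753) = 182 - 1*(-14753) = 182 + 14753 = 14935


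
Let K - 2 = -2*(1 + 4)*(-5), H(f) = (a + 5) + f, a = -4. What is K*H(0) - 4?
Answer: 48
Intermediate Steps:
H(f) = 1 + f (H(f) = (-4 + 5) + f = 1 + f)
K = 52 (K = 2 - 2*(1 + 4)*(-5) = 2 - 2*5*(-5) = 2 - 10*(-5) = 2 + 50 = 52)
K*H(0) - 4 = 52*(1 + 0) - 4 = 52*1 - 4 = 52 - 4 = 48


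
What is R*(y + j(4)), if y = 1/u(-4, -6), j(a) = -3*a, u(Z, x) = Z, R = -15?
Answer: 735/4 ≈ 183.75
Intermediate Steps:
y = -1/4 (y = 1/(-4) = -1/4 ≈ -0.25000)
R*(y + j(4)) = -15*(-1/4 - 3*4) = -15*(-1/4 - 12) = -15*(-49/4) = 735/4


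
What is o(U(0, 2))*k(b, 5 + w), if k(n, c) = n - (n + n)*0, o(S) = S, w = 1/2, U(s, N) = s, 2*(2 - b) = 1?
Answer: 0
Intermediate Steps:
b = 3/2 (b = 2 - ½*1 = 2 - ½ = 3/2 ≈ 1.5000)
w = ½ (w = 1*(½) = ½ ≈ 0.50000)
k(n, c) = n (k(n, c) = n - 2*n*0 = n + 0 = n)
o(U(0, 2))*k(b, 5 + w) = 0*(3/2) = 0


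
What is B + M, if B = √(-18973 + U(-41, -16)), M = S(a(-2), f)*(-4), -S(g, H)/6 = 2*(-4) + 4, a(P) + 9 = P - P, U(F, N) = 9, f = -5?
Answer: -96 + 2*I*√4741 ≈ -96.0 + 137.71*I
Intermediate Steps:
a(P) = -9 (a(P) = -9 + (P - P) = -9 + 0 = -9)
S(g, H) = 24 (S(g, H) = -6*(2*(-4) + 4) = -6*(-8 + 4) = -6*(-4) = 24)
M = -96 (M = 24*(-4) = -96)
B = 2*I*√4741 (B = √(-18973 + 9) = √(-18964) = 2*I*√4741 ≈ 137.71*I)
B + M = 2*I*√4741 - 96 = -96 + 2*I*√4741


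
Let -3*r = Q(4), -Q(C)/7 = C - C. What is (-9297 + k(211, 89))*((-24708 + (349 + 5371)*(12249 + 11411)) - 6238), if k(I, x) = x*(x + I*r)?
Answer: -186178653504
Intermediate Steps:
Q(C) = 0 (Q(C) = -7*(C - C) = -7*0 = 0)
r = 0 (r = -⅓*0 = 0)
k(I, x) = x² (k(I, x) = x*(x + I*0) = x*(x + 0) = x*x = x²)
(-9297 + k(211, 89))*((-24708 + (349 + 5371)*(12249 + 11411)) - 6238) = (-9297 + 89²)*((-24708 + (349 + 5371)*(12249 + 11411)) - 6238) = (-9297 + 7921)*((-24708 + 5720*23660) - 6238) = -1376*((-24708 + 135335200) - 6238) = -1376*(135310492 - 6238) = -1376*135304254 = -186178653504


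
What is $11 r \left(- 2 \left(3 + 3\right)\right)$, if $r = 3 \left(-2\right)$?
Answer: $792$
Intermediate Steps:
$r = -6$
$11 r \left(- 2 \left(3 + 3\right)\right) = 11 \left(-6\right) \left(- 2 \left(3 + 3\right)\right) = - 66 \left(\left(-2\right) 6\right) = \left(-66\right) \left(-12\right) = 792$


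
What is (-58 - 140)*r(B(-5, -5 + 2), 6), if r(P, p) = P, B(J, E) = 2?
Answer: -396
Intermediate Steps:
(-58 - 140)*r(B(-5, -5 + 2), 6) = (-58 - 140)*2 = -198*2 = -396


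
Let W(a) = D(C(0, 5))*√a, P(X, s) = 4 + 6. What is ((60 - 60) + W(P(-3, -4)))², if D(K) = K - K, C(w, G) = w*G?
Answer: 0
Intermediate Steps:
C(w, G) = G*w
D(K) = 0
P(X, s) = 10
W(a) = 0 (W(a) = 0*√a = 0)
((60 - 60) + W(P(-3, -4)))² = ((60 - 60) + 0)² = (0 + 0)² = 0² = 0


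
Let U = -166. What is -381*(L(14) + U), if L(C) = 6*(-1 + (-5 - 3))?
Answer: 83820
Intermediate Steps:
L(C) = -54 (L(C) = 6*(-1 - 8) = 6*(-9) = -54)
-381*(L(14) + U) = -381*(-54 - 166) = -381*(-220) = -1*(-83820) = 83820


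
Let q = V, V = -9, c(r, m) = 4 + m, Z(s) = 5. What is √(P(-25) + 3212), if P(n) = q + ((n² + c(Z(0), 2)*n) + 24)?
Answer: √3702 ≈ 60.844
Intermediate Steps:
q = -9
P(n) = 15 + n² + 6*n (P(n) = -9 + ((n² + (4 + 2)*n) + 24) = -9 + ((n² + 6*n) + 24) = -9 + (24 + n² + 6*n) = 15 + n² + 6*n)
√(P(-25) + 3212) = √((15 + (-25)² + 6*(-25)) + 3212) = √((15 + 625 - 150) + 3212) = √(490 + 3212) = √3702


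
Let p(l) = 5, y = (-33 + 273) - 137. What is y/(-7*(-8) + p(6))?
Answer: 103/61 ≈ 1.6885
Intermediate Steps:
y = 103 (y = 240 - 137 = 103)
y/(-7*(-8) + p(6)) = 103/(-7*(-8) + 5) = 103/(56 + 5) = 103/61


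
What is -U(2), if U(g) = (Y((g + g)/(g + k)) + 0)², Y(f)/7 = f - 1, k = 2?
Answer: 0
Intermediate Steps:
Y(f) = -7 + 7*f (Y(f) = 7*(f - 1) = 7*(-1 + f) = -7 + 7*f)
U(g) = (-7 + 14*g/(2 + g))² (U(g) = ((-7 + 7*((g + g)/(g + 2))) + 0)² = ((-7 + 7*((2*g)/(2 + g))) + 0)² = ((-7 + 7*(2*g/(2 + g))) + 0)² = ((-7 + 14*g/(2 + g)) + 0)² = (-7 + 14*g/(2 + g))²)
-U(2) = -49*(-2 + 2)²/(2 + 2)² = -49*0²/4² = -49*0/16 = -1*0 = 0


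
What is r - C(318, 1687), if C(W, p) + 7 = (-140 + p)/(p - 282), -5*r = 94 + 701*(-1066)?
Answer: 41992724/281 ≈ 1.4944e+5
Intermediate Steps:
r = 747172/5 (r = -(94 + 701*(-1066))/5 = -(94 - 747266)/5 = -⅕*(-747172) = 747172/5 ≈ 1.4943e+5)
C(W, p) = -7 + (-140 + p)/(-282 + p) (C(W, p) = -7 + (-140 + p)/(p - 282) = -7 + (-140 + p)/(-282 + p))
r - C(318, 1687) = 747172/5 - 2*(917 - 3*1687)/(-282 + 1687) = 747172/5 - 2*(917 - 5061)/1405 = 747172/5 - 2*(-4144)/1405 = 747172/5 - 1*(-8288/1405) = 747172/5 + 8288/1405 = 41992724/281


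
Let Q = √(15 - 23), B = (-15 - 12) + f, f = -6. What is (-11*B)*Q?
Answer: 726*I*√2 ≈ 1026.7*I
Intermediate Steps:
B = -33 (B = (-15 - 12) - 6 = -27 - 6 = -33)
Q = 2*I*√2 (Q = √(-8) = 2*I*√2 ≈ 2.8284*I)
(-11*B)*Q = (-11*(-33))*(2*I*√2) = 363*(2*I*√2) = 726*I*√2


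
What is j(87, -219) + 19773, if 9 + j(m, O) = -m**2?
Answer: 12195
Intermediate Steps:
j(m, O) = -9 - m**2
j(87, -219) + 19773 = (-9 - 1*87**2) + 19773 = (-9 - 1*7569) + 19773 = (-9 - 7569) + 19773 = -7578 + 19773 = 12195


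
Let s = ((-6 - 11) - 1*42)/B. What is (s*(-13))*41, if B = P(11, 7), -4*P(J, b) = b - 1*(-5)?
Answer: -31447/3 ≈ -10482.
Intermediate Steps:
P(J, b) = -5/4 - b/4 (P(J, b) = -(b - 1*(-5))/4 = -(b + 5)/4 = -(5 + b)/4 = -5/4 - b/4)
B = -3 (B = -5/4 - ¼*7 = -5/4 - 7/4 = -3)
s = 59/3 (s = ((-6 - 11) - 1*42)/(-3) = (-17 - 42)*(-⅓) = -59*(-⅓) = 59/3 ≈ 19.667)
(s*(-13))*41 = ((59/3)*(-13))*41 = -767/3*41 = -31447/3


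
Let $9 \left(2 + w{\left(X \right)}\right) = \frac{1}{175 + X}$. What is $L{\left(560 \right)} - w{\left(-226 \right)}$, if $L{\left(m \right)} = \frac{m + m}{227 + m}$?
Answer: $\frac{1237333}{361233} \approx 3.4253$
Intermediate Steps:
$L{\left(m \right)} = \frac{2 m}{227 + m}$
$w{\left(X \right)} = -2 + \frac{1}{9 \left(175 + X\right)}$
$L{\left(560 \right)} - w{\left(-226 \right)} = 2 \cdot 560 \frac{1}{227 + 560} - \frac{-3149 - -4068}{9 \left(175 - 226\right)} = 2 \cdot 560 \cdot \frac{1}{787} - \frac{-3149 + 4068}{9 \left(-51\right)} = 2 \cdot 560 \cdot \frac{1}{787} - \frac{1}{9} \left(- \frac{1}{51}\right) 919 = \frac{1120}{787} - - \frac{919}{459} = \frac{1120}{787} + \frac{919}{459} = \frac{1237333}{361233}$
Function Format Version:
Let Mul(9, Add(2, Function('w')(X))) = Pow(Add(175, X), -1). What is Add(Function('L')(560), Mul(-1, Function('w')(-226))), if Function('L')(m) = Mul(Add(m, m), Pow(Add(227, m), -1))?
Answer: Rational(1237333, 361233) ≈ 3.4253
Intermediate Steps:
Function('L')(m) = Mul(2, m, Pow(Add(227, m), -1)) (Function('L')(m) = Mul(Mul(2, m), Pow(Add(227, m), -1)) = Mul(2, m, Pow(Add(227, m), -1)))
Function('w')(X) = Add(-2, Mul(Rational(1, 9), Pow(Add(175, X), -1)))
Add(Function('L')(560), Mul(-1, Function('w')(-226))) = Add(Mul(2, 560, Pow(Add(227, 560), -1)), Mul(-1, Mul(Rational(1, 9), Pow(Add(175, -226), -1), Add(-3149, Mul(-18, -226))))) = Add(Mul(2, 560, Pow(787, -1)), Mul(-1, Mul(Rational(1, 9), Pow(-51, -1), Add(-3149, 4068)))) = Add(Mul(2, 560, Rational(1, 787)), Mul(-1, Mul(Rational(1, 9), Rational(-1, 51), 919))) = Add(Rational(1120, 787), Mul(-1, Rational(-919, 459))) = Add(Rational(1120, 787), Rational(919, 459)) = Rational(1237333, 361233)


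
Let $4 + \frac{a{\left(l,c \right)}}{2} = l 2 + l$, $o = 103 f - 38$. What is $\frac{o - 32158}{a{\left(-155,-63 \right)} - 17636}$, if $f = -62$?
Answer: $\frac{19291}{9287} \approx 2.0772$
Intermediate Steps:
$o = -6424$ ($o = 103 \left(-62\right) - 38 = -6386 - 38 = -6424$)
$a{\left(l,c \right)} = -8 + 6 l$ ($a{\left(l,c \right)} = -8 + 2 \left(l 2 + l\right) = -8 + 2 \left(2 l + l\right) = -8 + 2 \cdot 3 l = -8 + 6 l$)
$\frac{o - 32158}{a{\left(-155,-63 \right)} - 17636} = \frac{-6424 - 32158}{\left(-8 + 6 \left(-155\right)\right) - 17636} = - \frac{38582}{\left(-8 - 930\right) - 17636} = - \frac{38582}{-938 - 17636} = - \frac{38582}{-18574} = \left(-38582\right) \left(- \frac{1}{18574}\right) = \frac{19291}{9287}$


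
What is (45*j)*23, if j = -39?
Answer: -40365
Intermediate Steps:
(45*j)*23 = (45*(-39))*23 = -1755*23 = -40365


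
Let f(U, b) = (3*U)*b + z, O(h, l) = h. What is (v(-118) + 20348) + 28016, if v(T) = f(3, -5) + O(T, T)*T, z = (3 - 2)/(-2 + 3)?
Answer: 62244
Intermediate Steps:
z = 1 (z = 1/1 = 1*1 = 1)
f(U, b) = 1 + 3*U*b (f(U, b) = (3*U)*b + 1 = 3*U*b + 1 = 1 + 3*U*b)
v(T) = -44 + T² (v(T) = (1 + 3*3*(-5)) + T*T = (1 - 45) + T² = -44 + T²)
(v(-118) + 20348) + 28016 = ((-44 + (-118)²) + 20348) + 28016 = ((-44 + 13924) + 20348) + 28016 = (13880 + 20348) + 28016 = 34228 + 28016 = 62244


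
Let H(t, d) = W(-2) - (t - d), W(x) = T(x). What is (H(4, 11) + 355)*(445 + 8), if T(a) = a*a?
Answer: 165798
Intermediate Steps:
T(a) = a²
W(x) = x²
H(t, d) = 4 + d - t (H(t, d) = (-2)² - (t - d) = 4 + (d - t) = 4 + d - t)
(H(4, 11) + 355)*(445 + 8) = ((4 + 11 - 1*4) + 355)*(445 + 8) = ((4 + 11 - 4) + 355)*453 = (11 + 355)*453 = 366*453 = 165798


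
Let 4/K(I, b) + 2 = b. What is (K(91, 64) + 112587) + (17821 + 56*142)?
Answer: 4289162/31 ≈ 1.3836e+5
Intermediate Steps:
K(I, b) = 4/(-2 + b)
(K(91, 64) + 112587) + (17821 + 56*142) = (4/(-2 + 64) + 112587) + (17821 + 56*142) = (4/62 + 112587) + (17821 + 7952) = (4*(1/62) + 112587) + 25773 = (2/31 + 112587) + 25773 = 3490199/31 + 25773 = 4289162/31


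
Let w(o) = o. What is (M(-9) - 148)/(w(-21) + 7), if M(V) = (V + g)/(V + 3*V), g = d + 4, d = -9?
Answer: 2657/252 ≈ 10.544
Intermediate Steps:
g = -5 (g = -9 + 4 = -5)
M(V) = (-5 + V)/(4*V) (M(V) = (V - 5)/(V + 3*V) = (-5 + V)/((4*V)) = (-5 + V)*(1/(4*V)) = (-5 + V)/(4*V))
(M(-9) - 148)/(w(-21) + 7) = ((¼)*(-5 - 9)/(-9) - 148)/(-21 + 7) = ((¼)*(-⅑)*(-14) - 148)/(-14) = (7/18 - 148)*(-1/14) = -2657/18*(-1/14) = 2657/252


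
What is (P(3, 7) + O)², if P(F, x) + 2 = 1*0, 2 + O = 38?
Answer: 1156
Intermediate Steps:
O = 36 (O = -2 + 38 = 36)
P(F, x) = -2 (P(F, x) = -2 + 1*0 = -2 + 0 = -2)
(P(3, 7) + O)² = (-2 + 36)² = 34² = 1156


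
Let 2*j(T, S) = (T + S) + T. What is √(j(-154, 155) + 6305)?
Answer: √24914/2 ≈ 78.921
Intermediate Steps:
j(T, S) = T + S/2 (j(T, S) = ((T + S) + T)/2 = ((S + T) + T)/2 = (S + 2*T)/2 = T + S/2)
√(j(-154, 155) + 6305) = √((-154 + (½)*155) + 6305) = √((-154 + 155/2) + 6305) = √(-153/2 + 6305) = √(12457/2) = √24914/2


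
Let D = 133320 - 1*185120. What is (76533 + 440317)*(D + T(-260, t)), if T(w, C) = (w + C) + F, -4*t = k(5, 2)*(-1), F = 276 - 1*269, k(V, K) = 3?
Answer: -53806410825/2 ≈ -2.6903e+10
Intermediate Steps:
F = 7 (F = 276 - 269 = 7)
D = -51800 (D = 133320 - 185120 = -51800)
t = ¾ (t = -3*(-1)/4 = -¼*(-3) = ¾ ≈ 0.75000)
T(w, C) = 7 + C + w (T(w, C) = (w + C) + 7 = (C + w) + 7 = 7 + C + w)
(76533 + 440317)*(D + T(-260, t)) = (76533 + 440317)*(-51800 + (7 + ¾ - 260)) = 516850*(-51800 - 1009/4) = 516850*(-208209/4) = -53806410825/2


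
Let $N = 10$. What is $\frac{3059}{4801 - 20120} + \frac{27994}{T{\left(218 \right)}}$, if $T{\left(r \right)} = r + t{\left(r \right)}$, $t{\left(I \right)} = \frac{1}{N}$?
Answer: $\frac{4281729181}{33410739} \approx 128.15$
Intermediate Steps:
$t{\left(I \right)} = \frac{1}{10}$
$T{\left(r \right)} = \frac{1}{10} + r$ ($T{\left(r \right)} = r + \frac{1}{10} = \frac{1}{10} + r$)
$\frac{3059}{4801 - 20120} + \frac{27994}{T{\left(218 \right)}} = \frac{3059}{4801 - 20120} + \frac{27994}{\frac{1}{10} + 218} = \frac{3059}{-15319} + \frac{27994}{\frac{2181}{10}} = 3059 \left(- \frac{1}{15319}\right) + 27994 \cdot \frac{10}{2181} = - \frac{3059}{15319} + \frac{279940}{2181} = \frac{4281729181}{33410739}$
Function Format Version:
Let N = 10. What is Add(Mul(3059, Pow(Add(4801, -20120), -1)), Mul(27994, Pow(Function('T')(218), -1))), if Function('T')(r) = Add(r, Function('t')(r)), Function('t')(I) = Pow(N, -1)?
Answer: Rational(4281729181, 33410739) ≈ 128.15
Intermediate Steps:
Function('t')(I) = Rational(1, 10) (Function('t')(I) = Pow(10, -1) = Rational(1, 10))
Function('T')(r) = Add(Rational(1, 10), r) (Function('T')(r) = Add(r, Rational(1, 10)) = Add(Rational(1, 10), r))
Add(Mul(3059, Pow(Add(4801, -20120), -1)), Mul(27994, Pow(Function('T')(218), -1))) = Add(Mul(3059, Pow(Add(4801, -20120), -1)), Mul(27994, Pow(Add(Rational(1, 10), 218), -1))) = Add(Mul(3059, Pow(-15319, -1)), Mul(27994, Pow(Rational(2181, 10), -1))) = Add(Mul(3059, Rational(-1, 15319)), Mul(27994, Rational(10, 2181))) = Add(Rational(-3059, 15319), Rational(279940, 2181)) = Rational(4281729181, 33410739)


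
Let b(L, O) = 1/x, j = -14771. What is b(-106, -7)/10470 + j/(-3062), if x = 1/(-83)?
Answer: 38599556/8014785 ≈ 4.8160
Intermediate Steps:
x = -1/83 ≈ -0.012048
b(L, O) = -83 (b(L, O) = 1/(-1/83) = -83)
b(-106, -7)/10470 + j/(-3062) = -83/10470 - 14771/(-3062) = -83*1/10470 - 14771*(-1/3062) = -83/10470 + 14771/3062 = 38599556/8014785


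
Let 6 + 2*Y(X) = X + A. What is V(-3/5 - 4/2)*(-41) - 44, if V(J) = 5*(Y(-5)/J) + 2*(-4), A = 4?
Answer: 209/26 ≈ 8.0385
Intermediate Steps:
Y(X) = -1 + X/2 (Y(X) = -3 + (X + 4)/2 = -3 + (4 + X)/2 = -3 + (2 + X/2) = -1 + X/2)
V(J) = -8 - 35/(2*J) (V(J) = 5*((-1 + (½)*(-5))/J) + 2*(-4) = 5*((-1 - 5/2)/J) - 8 = 5*(-7/(2*J)) - 8 = -35/(2*J) - 8 = -8 - 35/(2*J))
V(-3/5 - 4/2)*(-41) - 44 = (-8 - 35/(2*(-3/5 - 4/2)))*(-41) - 44 = (-8 - 35/(2*(-3*⅕ - 4*½)))*(-41) - 44 = (-8 - 35/(2*(-⅗ - 2)))*(-41) - 44 = (-8 - 35/(2*(-13/5)))*(-41) - 44 = (-8 - 35/2*(-5/13))*(-41) - 44 = (-8 + 175/26)*(-41) - 44 = -33/26*(-41) - 44 = 1353/26 - 44 = 209/26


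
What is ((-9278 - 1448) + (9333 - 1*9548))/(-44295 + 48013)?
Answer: -10941/3718 ≈ -2.9427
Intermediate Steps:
((-9278 - 1448) + (9333 - 1*9548))/(-44295 + 48013) = (-10726 + (9333 - 9548))/3718 = (-10726 - 215)*(1/3718) = -10941*1/3718 = -10941/3718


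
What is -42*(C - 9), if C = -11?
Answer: 840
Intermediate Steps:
-42*(C - 9) = -42*(-11 - 9) = -42*(-20) = 840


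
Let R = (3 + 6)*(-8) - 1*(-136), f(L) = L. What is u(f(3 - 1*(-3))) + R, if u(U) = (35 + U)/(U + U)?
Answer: 809/12 ≈ 67.417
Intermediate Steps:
u(U) = (35 + U)/(2*U) (u(U) = (35 + U)/((2*U)) = (35 + U)*(1/(2*U)) = (35 + U)/(2*U))
R = 64 (R = 9*(-8) + 136 = -72 + 136 = 64)
u(f(3 - 1*(-3))) + R = (35 + (3 - 1*(-3)))/(2*(3 - 1*(-3))) + 64 = (35 + (3 + 3))/(2*(3 + 3)) + 64 = (1/2)*(35 + 6)/6 + 64 = (1/2)*(1/6)*41 + 64 = 41/12 + 64 = 809/12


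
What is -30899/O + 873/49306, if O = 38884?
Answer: -744780181/958607252 ≈ -0.77694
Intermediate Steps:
-30899/O + 873/49306 = -30899/38884 + 873/49306 = -744780181/958607252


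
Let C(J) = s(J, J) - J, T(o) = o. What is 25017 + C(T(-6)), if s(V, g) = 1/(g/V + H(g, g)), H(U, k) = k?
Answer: 125114/5 ≈ 25023.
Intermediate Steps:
s(V, g) = 1/(g + g/V) (s(V, g) = 1/(g/V + g) = 1/(g + g/V))
C(J) = 1/(1 + J) - J (C(J) = J/(J*(1 + J)) - J = 1/(1 + J) - J)
25017 + C(T(-6)) = 25017 + (1 - 1*(-6)*(1 - 6))/(1 - 6) = 25017 + (1 - 1*(-6)*(-5))/(-5) = 25017 - (1 - 30)/5 = 25017 - ⅕*(-29) = 25017 + 29/5 = 125114/5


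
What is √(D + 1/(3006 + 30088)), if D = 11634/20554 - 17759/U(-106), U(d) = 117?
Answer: I*√26605441553425495092098/13264174482 ≈ 12.297*I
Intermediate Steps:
D = -181828654/1202409 (D = 11634/20554 - 17759/117 = 11634*(1/20554) - 17759*1/117 = 5817/10277 - 17759/117 = -181828654/1202409 ≈ -151.22)
√(D + 1/(3006 + 30088)) = √(-181828654/1202409 + 1/(3006 + 30088)) = √(-181828654/1202409 + 1/33094) = √(-6017436273067/39792523446) = I*√26605441553425495092098/13264174482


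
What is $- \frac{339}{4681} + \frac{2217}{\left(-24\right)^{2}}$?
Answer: $\frac{3394171}{898752} \approx 3.7765$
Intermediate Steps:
$- \frac{339}{4681} + \frac{2217}{\left(-24\right)^{2}} = \left(-339\right) \frac{1}{4681} + \frac{2217}{576} = - \frac{339}{4681} + 2217 \cdot \frac{1}{576} = - \frac{339}{4681} + \frac{739}{192} = \frac{3394171}{898752}$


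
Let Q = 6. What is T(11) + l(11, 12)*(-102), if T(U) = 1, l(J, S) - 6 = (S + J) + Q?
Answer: -3569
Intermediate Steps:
l(J, S) = 12 + J + S (l(J, S) = 6 + ((S + J) + 6) = 6 + ((J + S) + 6) = 6 + (6 + J + S) = 12 + J + S)
T(11) + l(11, 12)*(-102) = 1 + (12 + 11 + 12)*(-102) = 1 + 35*(-102) = 1 - 3570 = -3569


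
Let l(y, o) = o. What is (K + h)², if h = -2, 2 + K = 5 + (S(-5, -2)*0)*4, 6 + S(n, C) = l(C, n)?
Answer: 1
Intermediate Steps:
S(n, C) = -6 + n
K = 3 (K = -2 + (5 + ((-6 - 5)*0)*4) = -2 + (5 - 11*0*4) = -2 + (5 + 0*4) = -2 + (5 + 0) = -2 + 5 = 3)
(K + h)² = (3 - 2)² = 1² = 1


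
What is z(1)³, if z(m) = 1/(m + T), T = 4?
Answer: 1/125 ≈ 0.0080000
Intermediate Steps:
z(m) = 1/(4 + m) (z(m) = 1/(m + 4) = 1/(4 + m))
z(1)³ = (1/(4 + 1))³ = (1/5)³ = (⅕)³ = 1/125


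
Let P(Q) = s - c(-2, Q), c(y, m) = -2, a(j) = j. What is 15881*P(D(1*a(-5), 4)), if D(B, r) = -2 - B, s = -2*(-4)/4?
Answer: 63524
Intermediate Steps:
s = 2 (s = 8*(1/4) = 2)
P(Q) = 4 (P(Q) = 2 - 1*(-2) = 2 + 2 = 4)
15881*P(D(1*a(-5), 4)) = 15881*4 = 63524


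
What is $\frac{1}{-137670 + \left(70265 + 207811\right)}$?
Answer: $\frac{1}{140406} \approx 7.1222 \cdot 10^{-6}$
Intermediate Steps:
$\frac{1}{-137670 + \left(70265 + 207811\right)} = \frac{1}{-137670 + 278076} = \frac{1}{140406}$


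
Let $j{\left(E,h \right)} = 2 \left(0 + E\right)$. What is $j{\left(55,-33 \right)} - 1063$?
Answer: $-953$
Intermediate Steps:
$j{\left(E,h \right)} = 2 E$
$j{\left(55,-33 \right)} - 1063 = 2 \cdot 55 - 1063 = 110 - 1063 = -953$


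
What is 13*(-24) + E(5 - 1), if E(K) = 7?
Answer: -305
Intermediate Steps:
13*(-24) + E(5 - 1) = 13*(-24) + 7 = -312 + 7 = -305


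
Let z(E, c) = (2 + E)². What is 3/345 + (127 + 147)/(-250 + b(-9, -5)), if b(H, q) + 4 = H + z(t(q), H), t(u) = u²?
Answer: 15988/26795 ≈ 0.59668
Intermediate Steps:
b(H, q) = -4 + H + (2 + q²)² (b(H, q) = -4 + (H + (2 + q²)²) = -4 + H + (2 + q²)²)
3/345 + (127 + 147)/(-250 + b(-9, -5)) = 3/345 + (127 + 147)/(-250 + (-4 - 9 + (2 + (-5)²)²)) = 3*(1/345) + 274/(-250 + (-4 - 9 + (2 + 25)²)) = 1/115 + 274/(-250 + (-4 - 9 + 27²)) = 1/115 + 274/(-250 + (-4 - 9 + 729)) = 1/115 + 274/(-250 + 716) = 1/115 + 274/466 = 1/115 + 274*(1/466) = 1/115 + 137/233 = 15988/26795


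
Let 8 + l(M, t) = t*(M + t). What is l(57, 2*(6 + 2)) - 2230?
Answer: -1070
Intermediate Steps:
l(M, t) = -8 + t*(M + t)
l(57, 2*(6 + 2)) - 2230 = (-8 + (2*(6 + 2))**2 + 57*(2*(6 + 2))) - 2230 = (-8 + (2*8)**2 + 57*(2*8)) - 2230 = (-8 + 16**2 + 57*16) - 2230 = (-8 + 256 + 912) - 2230 = 1160 - 2230 = -1070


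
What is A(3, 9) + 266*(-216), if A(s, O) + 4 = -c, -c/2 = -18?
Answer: -57496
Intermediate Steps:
c = 36 (c = -2*(-18) = 36)
A(s, O) = -40 (A(s, O) = -4 - 1*36 = -4 - 36 = -40)
A(3, 9) + 266*(-216) = -40 + 266*(-216) = -40 - 57456 = -57496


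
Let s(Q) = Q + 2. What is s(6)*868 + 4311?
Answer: 11255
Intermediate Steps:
s(Q) = 2 + Q
s(6)*868 + 4311 = (2 + 6)*868 + 4311 = 8*868 + 4311 = 6944 + 4311 = 11255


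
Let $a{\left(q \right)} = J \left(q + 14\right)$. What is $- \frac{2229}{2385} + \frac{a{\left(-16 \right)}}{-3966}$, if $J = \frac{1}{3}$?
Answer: $- \frac{1473104}{1576485} \approx -0.93442$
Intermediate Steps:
$J = \frac{1}{3} \approx 0.33333$
$a{\left(q \right)} = \frac{14}{3} + \frac{q}{3}$ ($a{\left(q \right)} = \frac{q + 14}{3} = \frac{14 + q}{3} = \frac{14}{3} + \frac{q}{3}$)
$- \frac{2229}{2385} + \frac{a{\left(-16 \right)}}{-3966} = - \frac{2229}{2385} + \frac{\frac{14}{3} + \frac{1}{3} \left(-16\right)}{-3966} = \left(-2229\right) \frac{1}{2385} + \left(\frac{14}{3} - \frac{16}{3}\right) \left(- \frac{1}{3966}\right) = - \frac{743}{795} - - \frac{1}{5949} = - \frac{743}{795} + \frac{1}{5949} = - \frac{1473104}{1576485}$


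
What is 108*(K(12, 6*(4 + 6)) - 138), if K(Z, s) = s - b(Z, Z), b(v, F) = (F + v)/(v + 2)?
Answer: -60264/7 ≈ -8609.1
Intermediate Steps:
b(v, F) = (F + v)/(2 + v)
K(Z, s) = s - 2*Z/(2 + Z) (K(Z, s) = s - (Z + Z)/(2 + Z) = s - 2*Z/(2 + Z))
108*(K(12, 6*(4 + 6)) - 138) = 108*((-2*12 + (6*(4 + 6))*(2 + 12))/(2 + 12) - 138) = 108*((-24 + (6*10)*14)/14 - 138) = 108*((-24 + 60*14)/14 - 138) = 108*((-24 + 840)/14 - 138) = 108*((1/14)*816 - 138) = 108*(408/7 - 138) = 108*(-558/7) = -60264/7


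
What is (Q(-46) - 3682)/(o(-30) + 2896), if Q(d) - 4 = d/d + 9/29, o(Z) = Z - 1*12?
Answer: -53312/41383 ≈ -1.2883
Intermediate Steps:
o(Z) = -12 + Z (o(Z) = Z - 12 = -12 + Z)
Q(d) = 154/29 (Q(d) = 4 + (d/d + 9/29) = 4 + (1 + 9*(1/29)) = 4 + (1 + 9/29) = 4 + 38/29 = 154/29)
(Q(-46) - 3682)/(o(-30) + 2896) = (154/29 - 3682)/((-12 - 30) + 2896) = -106624/(29*(-42 + 2896)) = -106624/29/2854 = -106624/29*1/2854 = -53312/41383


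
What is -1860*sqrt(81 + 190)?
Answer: -1860*sqrt(271) ≈ -30619.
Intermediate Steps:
-1860*sqrt(81 + 190) = -1860*sqrt(271)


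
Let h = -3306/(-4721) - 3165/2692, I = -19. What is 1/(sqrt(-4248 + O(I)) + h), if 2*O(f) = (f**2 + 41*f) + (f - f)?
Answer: -76790074146516/719917565989778537 - 161516952580624*I*sqrt(4457)/719917565989778537 ≈ -0.00010667 - 0.014978*I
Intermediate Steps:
O(f) = f**2/2 + 41*f/2 (O(f) = ((f**2 + 41*f) + (f - f))/2 = ((f**2 + 41*f) + 0)/2 = (f**2 + 41*f)/2 = f**2/2 + 41*f/2)
h = -6042213/12708932 (h = -3306*(-1/4721) - 3165*1/2692 = 3306/4721 - 3165/2692 = -6042213/12708932 ≈ -0.47543)
1/(sqrt(-4248 + O(I)) + h) = 1/(sqrt(-4248 + (1/2)*(-19)*(41 - 19)) - 6042213/12708932) = 1/(sqrt(-4248 + (1/2)*(-19)*22) - 6042213/12708932) = 1/(sqrt(-4248 - 209) - 6042213/12708932) = 1/(sqrt(-4457) - 6042213/12708932) = 1/(I*sqrt(4457) - 6042213/12708932) = 1/(-6042213/12708932 + I*sqrt(4457))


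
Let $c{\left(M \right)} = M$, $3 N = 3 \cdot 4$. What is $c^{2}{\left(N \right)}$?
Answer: $16$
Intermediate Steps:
$N = 4$ ($N = \frac{3 \cdot 4}{3} = \frac{1}{3} \cdot 12 = 4$)
$c^{2}{\left(N \right)} = 4^{2} = 16$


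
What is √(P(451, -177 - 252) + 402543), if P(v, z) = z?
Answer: √402114 ≈ 634.13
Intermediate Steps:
√(P(451, -177 - 252) + 402543) = √((-177 - 252) + 402543) = √(-429 + 402543) = √402114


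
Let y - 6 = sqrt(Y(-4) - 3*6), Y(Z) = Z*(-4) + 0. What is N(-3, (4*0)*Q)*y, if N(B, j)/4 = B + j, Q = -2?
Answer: -72 - 12*I*sqrt(2) ≈ -72.0 - 16.971*I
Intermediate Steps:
Y(Z) = -4*Z (Y(Z) = -4*Z + 0 = -4*Z)
N(B, j) = 4*B + 4*j (N(B, j) = 4*(B + j) = 4*B + 4*j)
y = 6 + I*sqrt(2) (y = 6 + sqrt(-4*(-4) - 3*6) = 6 + sqrt(16 - 18) = 6 + sqrt(-2) = 6 + I*sqrt(2) ≈ 6.0 + 1.4142*I)
N(-3, (4*0)*Q)*y = (4*(-3) + 4*((4*0)*(-2)))*(6 + I*sqrt(2)) = (-12 + 4*(0*(-2)))*(6 + I*sqrt(2)) = (-12 + 4*0)*(6 + I*sqrt(2)) = (-12 + 0)*(6 + I*sqrt(2)) = -12*(6 + I*sqrt(2)) = -72 - 12*I*sqrt(2)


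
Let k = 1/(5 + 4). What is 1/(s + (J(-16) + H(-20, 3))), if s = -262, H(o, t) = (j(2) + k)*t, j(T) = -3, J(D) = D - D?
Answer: -3/812 ≈ -0.0036946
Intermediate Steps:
J(D) = 0
k = 1/9 ≈ 0.11111
H(o, t) = -26*t/9 (H(o, t) = (-3 + 1/9)*t = -26*t/9)
1/(s + (J(-16) + H(-20, 3))) = 1/(-262 + (0 - 26/9*3)) = 1/(-262 + (0 - 26/3)) = 1/(-262 - 26/3) = 1/(-812/3) = -3/812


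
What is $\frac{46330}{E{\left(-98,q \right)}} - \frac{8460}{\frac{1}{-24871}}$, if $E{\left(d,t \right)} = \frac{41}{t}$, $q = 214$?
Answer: $210650480$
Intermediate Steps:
$\frac{46330}{E{\left(-98,q \right)}} - \frac{8460}{\frac{1}{-24871}} = \frac{46330}{41 \cdot \frac{1}{214}} - \frac{8460}{\frac{1}{-24871}} = \frac{46330}{41 \cdot \frac{1}{214}} - \frac{8460}{- \frac{1}{24871}} = \frac{46330}{\frac{41}{214}} - -210408660 = 46330 \cdot \frac{214}{41} + 210408660 = 241820 + 210408660 = 210650480$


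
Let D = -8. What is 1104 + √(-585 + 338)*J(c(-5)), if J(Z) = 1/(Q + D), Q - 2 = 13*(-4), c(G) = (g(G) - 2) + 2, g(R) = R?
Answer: 1104 - I*√247/58 ≈ 1104.0 - 0.27097*I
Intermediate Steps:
c(G) = G (c(G) = (G - 2) + 2 = (-2 + G) + 2 = G)
Q = -50 (Q = 2 + 13*(-4) = 2 - 52 = -50)
J(Z) = -1/58 (J(Z) = 1/(-50 - 8) = 1/(-58) = -1/58)
1104 + √(-585 + 338)*J(c(-5)) = 1104 + √(-585 + 338)*(-1/58) = 1104 + √(-247)*(-1/58) = 1104 + (I*√247)*(-1/58) = 1104 - I*√247/58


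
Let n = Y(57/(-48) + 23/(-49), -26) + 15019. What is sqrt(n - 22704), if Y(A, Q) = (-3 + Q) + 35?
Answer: I*sqrt(7679) ≈ 87.63*I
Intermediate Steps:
Y(A, Q) = 32 + Q
n = 15025 (n = (32 - 26) + 15019 = 6 + 15019 = 15025)
sqrt(n - 22704) = sqrt(15025 - 22704) = sqrt(-7679) = I*sqrt(7679)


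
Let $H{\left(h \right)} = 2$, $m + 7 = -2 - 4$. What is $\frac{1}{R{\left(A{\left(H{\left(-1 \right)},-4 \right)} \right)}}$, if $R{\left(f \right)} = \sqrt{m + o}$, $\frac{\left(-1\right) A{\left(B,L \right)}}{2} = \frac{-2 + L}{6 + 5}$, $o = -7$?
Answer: $- \frac{i \sqrt{5}}{10} \approx - 0.22361 i$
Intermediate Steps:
$m = -13$ ($m = -7 - 6 = -13$)
$A{\left(B,L \right)} = \frac{4}{11} - \frac{2 L}{11}$ ($A{\left(B,L \right)} = - 2 \frac{-2 + L}{6 + 5} = - 2 \frac{-2 + L}{11} = - 2 \left(-2 + L\right) \frac{1}{11} = - 2 \left(- \frac{2}{11} + \frac{L}{11}\right) = \frac{4}{11} - \frac{2 L}{11}$)
$R{\left(f \right)} = 2 i \sqrt{5}$ ($R{\left(f \right)} = \sqrt{-13 - 7} = \sqrt{-20} = 2 i \sqrt{5}$)
$\frac{1}{R{\left(A{\left(H{\left(-1 \right)},-4 \right)} \right)}} = \frac{1}{2 i \sqrt{5}} = - \frac{i \sqrt{5}}{10}$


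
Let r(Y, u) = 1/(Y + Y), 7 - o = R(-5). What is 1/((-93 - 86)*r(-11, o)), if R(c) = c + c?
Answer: 22/179 ≈ 0.12291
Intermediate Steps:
R(c) = 2*c
o = 17 (o = 7 - 2*(-5) = 7 - 1*(-10) = 7 + 10 = 17)
r(Y, u) = 1/(2*Y)
1/((-93 - 86)*r(-11, o)) = 1/((-93 - 86)*((1/2)/(-11))) = 1/(-179*(-1)/(2*11)) = 1/(-179*(-1/22)) = 1/(179/22) = 22/179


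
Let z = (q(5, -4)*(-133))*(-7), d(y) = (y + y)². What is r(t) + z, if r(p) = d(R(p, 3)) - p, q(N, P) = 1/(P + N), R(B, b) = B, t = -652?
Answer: 1701999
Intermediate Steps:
d(y) = 4*y² (d(y) = (2*y)² = 4*y²)
q(N, P) = 1/(N + P)
z = 931 (z = (-133/(5 - 4))*(-7) = (-133/1)*(-7) = (1*(-133))*(-7) = -133*(-7) = 931)
r(p) = -p + 4*p² (r(p) = 4*p² - p = -p + 4*p²)
r(t) + z = -652*(-1 + 4*(-652)) + 931 = -652*(-1 - 2608) + 931 = -652*(-2609) + 931 = 1701068 + 931 = 1701999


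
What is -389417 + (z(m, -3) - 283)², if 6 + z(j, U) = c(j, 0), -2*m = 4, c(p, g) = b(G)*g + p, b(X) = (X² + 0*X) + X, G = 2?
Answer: -304736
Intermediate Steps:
b(X) = X + X² (b(X) = (X² + 0) + X = X² + X = X + X²)
c(p, g) = p + 6*g (c(p, g) = (2*(1 + 2))*g + p = (2*3)*g + p = 6*g + p = p + 6*g)
m = -2 (m = -½*4 = -2)
z(j, U) = -6 + j (z(j, U) = -6 + (j + 6*0) = -6 + (j + 0) = -6 + j)
-389417 + (z(m, -3) - 283)² = -389417 + ((-6 - 2) - 283)² = -389417 + (-8 - 283)² = -389417 + (-291)² = -389417 + 84681 = -304736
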